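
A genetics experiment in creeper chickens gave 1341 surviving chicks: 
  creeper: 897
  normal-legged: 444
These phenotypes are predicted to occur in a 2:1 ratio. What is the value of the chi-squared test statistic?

Expected counts for N = 1341 under a 2:1 ratio (total parts = 3):
  creeper: 1341 × 2/3 = 894
  normal-legged: 1341 × 1/3 = 447
χ² = Σ (O − E)² / E
  creeper: (897 − 894)² / 894 = 0.0101
  normal-legged: (444 − 447)² / 447 = 0.0201
χ² = 0.0101 + 0.0201 = 0.0302 ≈ 0.030

0.030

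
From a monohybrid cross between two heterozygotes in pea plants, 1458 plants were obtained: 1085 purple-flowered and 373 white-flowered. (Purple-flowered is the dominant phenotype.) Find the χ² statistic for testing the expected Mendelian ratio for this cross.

For a monohybrid cross between heterozygotes with complete dominance, the expected phenotypic ratio is 3:1.
Total ratio parts = 4. Expected numbers out of 1458:
  purple-flowered: 1458 × 3/4 = 1093.5
  white-flowered: 1458 × 1/4 = 364.5
χ² = Σ (O − E)² / E
  purple-flowered: (1085 − 1093.5)² / 1093.5 = 0.0661
  white-flowered: (373 − 364.5)² / 364.5 = 0.1982
χ² = 0.0661 + 0.1982 = 0.2643 ≈ 0.264

0.264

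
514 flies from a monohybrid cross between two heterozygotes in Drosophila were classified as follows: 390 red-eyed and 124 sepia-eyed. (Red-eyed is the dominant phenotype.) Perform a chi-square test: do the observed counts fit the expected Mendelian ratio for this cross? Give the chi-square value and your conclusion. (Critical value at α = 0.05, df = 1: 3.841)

0.210; consistent

For a monohybrid cross between heterozygotes with complete dominance, the expected phenotypic ratio is 3:1.
Under the 3:1 hypothesis (Σ ratio = 4, N = 514):
  red-eyed: 514 × 3/4 = 385.5
  sepia-eyed: 514 × 1/4 = 128.5
χ² = Σ (O − E)² / E
  red-eyed: (390 − 385.5)² / 385.5 = 0.0525
  sepia-eyed: (124 − 128.5)² / 128.5 = 0.1576
χ² = 0.0525 + 0.1576 = 0.2101 ≈ 0.210
Degrees of freedom = 2 − 1 = 1; critical value at α = 0.05 is 3.841.
Since 0.210 < 3.841, we fail to reject the null hypothesis — the data are consistent with the 3:1 ratio.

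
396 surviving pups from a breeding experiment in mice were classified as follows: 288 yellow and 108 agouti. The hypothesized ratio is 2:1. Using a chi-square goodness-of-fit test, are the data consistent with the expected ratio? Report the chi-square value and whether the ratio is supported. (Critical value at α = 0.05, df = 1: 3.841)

Expected counts for N = 396 under a 2:1 ratio (total parts = 3):
  yellow: 396 × 2/3 = 264
  agouti: 396 × 1/3 = 132
χ² = Σ (O − E)² / E
  yellow: (288 − 264)² / 264 = 2.1818
  agouti: (108 − 132)² / 132 = 4.3636
χ² = 2.1818 + 4.3636 = 6.5454 ≈ 6.545
Degrees of freedom = 2 − 1 = 1; critical value at α = 0.05 is 3.841.
Since 6.545 > 3.841, we reject the null hypothesis — the data do not fit the 2:1 ratio.

6.545; not consistent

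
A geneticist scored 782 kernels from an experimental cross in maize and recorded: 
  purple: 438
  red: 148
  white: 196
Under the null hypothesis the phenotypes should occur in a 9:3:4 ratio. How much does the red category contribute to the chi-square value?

Total ratio parts = 16. Expected numbers out of 782:
  purple: 782 × 9/16 = 439.875
  red: 782 × 3/16 = 146.625
  white: 782 × 4/16 = 195.5
Contribution of red: (148 − 146.625)² / 146.625 = 0.0129

0.013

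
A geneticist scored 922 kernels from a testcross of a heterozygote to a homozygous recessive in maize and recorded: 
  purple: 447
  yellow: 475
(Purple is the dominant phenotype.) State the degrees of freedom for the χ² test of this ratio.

1

A testcross of a heterozygote (Aa × aa) gives a 1:1 phenotypic ratio.
A goodness-of-fit test with 2 phenotype classes has df = 2 − 1 = 1.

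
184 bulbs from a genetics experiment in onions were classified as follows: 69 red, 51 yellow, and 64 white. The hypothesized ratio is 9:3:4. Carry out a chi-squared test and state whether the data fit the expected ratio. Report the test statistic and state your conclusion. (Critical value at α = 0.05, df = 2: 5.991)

Under the 9:3:4 hypothesis (Σ ratio = 16, N = 184):
  red: 184 × 9/16 = 103.5
  yellow: 184 × 3/16 = 34.5
  white: 184 × 4/16 = 46
χ² = Σ (O − E)² / E
  red: (69 − 103.5)² / 103.5 = 11.5000
  yellow: (51 − 34.5)² / 34.5 = 7.8913
  white: (64 − 46)² / 46 = 7.0435
χ² = 11.5000 + 7.8913 + 7.0435 = 26.4348 ≈ 26.435
Degrees of freedom = 3 − 1 = 2; critical value at α = 0.05 is 5.991.
Since 26.435 > 5.991, we reject the null hypothesis — the data do not fit the 9:3:4 ratio.

26.435; not consistent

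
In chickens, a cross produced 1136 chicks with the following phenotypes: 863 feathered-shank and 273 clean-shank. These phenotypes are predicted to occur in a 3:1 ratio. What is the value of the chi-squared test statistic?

0.568

The 3:1 ratio has 4 parts, so with N = 1136 the expected counts are:
  feathered-shank: 1136 × 3/4 = 852
  clean-shank: 1136 × 1/4 = 284
χ² = Σ (O − E)² / E
  feathered-shank: (863 − 852)² / 852 = 0.1420
  clean-shank: (273 − 284)² / 284 = 0.4261
χ² = 0.1420 + 0.4261 = 0.5681 ≈ 0.568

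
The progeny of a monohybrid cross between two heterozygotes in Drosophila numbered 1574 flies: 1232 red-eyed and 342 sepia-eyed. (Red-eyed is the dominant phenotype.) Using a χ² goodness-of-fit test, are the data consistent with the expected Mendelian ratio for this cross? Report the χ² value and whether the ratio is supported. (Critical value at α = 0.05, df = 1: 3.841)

8.987; not consistent

For a monohybrid cross between heterozygotes with complete dominance, the expected phenotypic ratio is 3:1.
The 3:1 ratio has 4 parts, so with N = 1574 the expected counts are:
  red-eyed: 1574 × 3/4 = 1180.5
  sepia-eyed: 1574 × 1/4 = 393.5
χ² = Σ (O − E)² / E
  red-eyed: (1232 − 1180.5)² / 1180.5 = 2.2467
  sepia-eyed: (342 − 393.5)² / 393.5 = 6.7402
χ² = 2.2467 + 6.7402 = 8.9869 ≈ 8.987
Degrees of freedom = 2 − 1 = 1; critical value at α = 0.05 is 3.841.
Since 8.987 > 3.841, we reject the null hypothesis — the data do not fit the 3:1 ratio.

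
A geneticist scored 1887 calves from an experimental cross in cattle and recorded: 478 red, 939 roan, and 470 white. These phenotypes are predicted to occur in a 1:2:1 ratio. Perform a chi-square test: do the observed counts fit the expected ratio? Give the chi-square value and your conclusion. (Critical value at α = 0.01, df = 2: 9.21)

The 1:2:1 ratio has 4 parts, so with N = 1887 the expected counts are:
  red: 1887 × 1/4 = 471.75
  roan: 1887 × 2/4 = 943.5
  white: 1887 × 1/4 = 471.75
χ² = Σ (O − E)² / E
  red: (478 − 471.75)² / 471.75 = 0.0828
  roan: (939 − 943.5)² / 943.5 = 0.0215
  white: (470 − 471.75)² / 471.75 = 0.0065
χ² = 0.0828 + 0.0215 + 0.0065 = 0.1108 ≈ 0.111
Degrees of freedom = 3 − 1 = 2; critical value at α = 0.01 is 9.21.
Since 0.111 < 9.21, we fail to reject the null hypothesis — the data are consistent with the 1:2:1 ratio.

0.111; consistent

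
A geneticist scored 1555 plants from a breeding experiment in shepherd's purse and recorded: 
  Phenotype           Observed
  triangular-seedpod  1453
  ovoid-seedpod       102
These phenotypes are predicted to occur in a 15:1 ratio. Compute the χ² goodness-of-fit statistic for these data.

Total ratio parts = 16. Expected numbers out of 1555:
  triangular-seedpod: 1555 × 15/16 = 1457.8125
  ovoid-seedpod: 1555 × 1/16 = 97.1875
χ² = Σ (O − E)² / E
  triangular-seedpod: (1453 − 1457.8125)² / 1457.8125 = 0.0159
  ovoid-seedpod: (102 − 97.1875)² / 97.1875 = 0.2383
χ² = 0.0159 + 0.2383 = 0.2542 ≈ 0.254

0.254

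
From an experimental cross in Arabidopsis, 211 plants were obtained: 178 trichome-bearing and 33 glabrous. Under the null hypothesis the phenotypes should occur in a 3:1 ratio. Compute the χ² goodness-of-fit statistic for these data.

The 3:1 ratio has 4 parts, so with N = 211 the expected counts are:
  trichome-bearing: 211 × 3/4 = 158.25
  glabrous: 211 × 1/4 = 52.75
χ² = Σ (O − E)² / E
  trichome-bearing: (178 − 158.25)² / 158.25 = 2.4648
  glabrous: (33 − 52.75)² / 52.75 = 7.3945
χ² = 2.4648 + 7.3945 = 9.8593 ≈ 9.859

9.859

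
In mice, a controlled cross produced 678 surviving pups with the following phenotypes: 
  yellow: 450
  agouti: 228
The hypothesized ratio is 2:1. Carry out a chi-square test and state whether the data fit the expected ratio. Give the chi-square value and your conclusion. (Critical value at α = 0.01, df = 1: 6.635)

The 2:1 ratio has 3 parts, so with N = 678 the expected counts are:
  yellow: 678 × 2/3 = 452
  agouti: 678 × 1/3 = 226
χ² = Σ (O − E)² / E
  yellow: (450 − 452)² / 452 = 0.0088
  agouti: (228 − 226)² / 226 = 0.0177
χ² = 0.0088 + 0.0177 = 0.0265 ≈ 0.027
Degrees of freedom = 2 − 1 = 1; critical value at α = 0.01 is 6.635.
Since 0.027 < 6.635, we fail to reject the null hypothesis — the data are consistent with the 2:1 ratio.

0.027; consistent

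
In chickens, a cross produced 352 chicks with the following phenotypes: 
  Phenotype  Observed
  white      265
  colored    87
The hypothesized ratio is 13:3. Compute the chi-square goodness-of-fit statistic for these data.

Under the 13:3 hypothesis (Σ ratio = 16, N = 352):
  white: 352 × 13/16 = 286
  colored: 352 × 3/16 = 66
χ² = Σ (O − E)² / E
  white: (265 − 286)² / 286 = 1.5420
  colored: (87 − 66)² / 66 = 6.6818
χ² = 1.5420 + 6.6818 = 8.2238 ≈ 8.224

8.224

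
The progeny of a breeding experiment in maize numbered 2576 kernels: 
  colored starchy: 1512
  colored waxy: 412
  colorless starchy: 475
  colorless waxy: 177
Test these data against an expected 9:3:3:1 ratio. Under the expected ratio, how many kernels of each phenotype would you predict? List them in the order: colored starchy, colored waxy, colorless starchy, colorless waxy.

1449, 483, 483, 161

Under the 9:3:3:1 hypothesis (Σ ratio = 16, N = 2576):
  colored starchy: 2576 × 9/16 = 1449
  colored waxy: 2576 × 3/16 = 483
  colorless starchy: 2576 × 3/16 = 483
  colorless waxy: 2576 × 1/16 = 161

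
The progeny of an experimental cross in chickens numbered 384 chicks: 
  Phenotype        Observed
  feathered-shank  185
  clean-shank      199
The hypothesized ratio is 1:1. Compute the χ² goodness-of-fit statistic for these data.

0.510

Total ratio parts = 2. Expected numbers out of 384:
  feathered-shank: 384 × 1/2 = 192
  clean-shank: 384 × 1/2 = 192
χ² = Σ (O − E)² / E
  feathered-shank: (185 − 192)² / 192 = 0.2552
  clean-shank: (199 − 192)² / 192 = 0.2552
χ² = 0.2552 + 0.2552 = 0.5104 ≈ 0.510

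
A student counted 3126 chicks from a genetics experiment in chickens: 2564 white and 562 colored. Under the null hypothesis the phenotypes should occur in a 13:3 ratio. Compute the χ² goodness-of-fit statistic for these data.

Expected counts for N = 3126 under a 13:3 ratio (total parts = 16):
  white: 3126 × 13/16 = 2539.875
  colored: 3126 × 3/16 = 586.125
χ² = Σ (O − E)² / E
  white: (2564 − 2539.875)² / 2539.875 = 0.2292
  colored: (562 − 586.125)² / 586.125 = 0.9930
χ² = 0.2292 + 0.9930 = 1.2222 ≈ 1.222

1.222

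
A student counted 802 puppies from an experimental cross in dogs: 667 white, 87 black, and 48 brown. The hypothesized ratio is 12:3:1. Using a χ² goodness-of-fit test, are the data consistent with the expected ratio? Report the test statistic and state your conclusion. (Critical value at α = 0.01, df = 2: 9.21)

Expected counts for N = 802 under a 12:3:1 ratio (total parts = 16):
  white: 802 × 12/16 = 601.5
  black: 802 × 3/16 = 150.375
  brown: 802 × 1/16 = 50.125
χ² = Σ (O − E)² / E
  white: (667 − 601.5)² / 601.5 = 7.1326
  black: (87 − 150.375)² / 150.375 = 26.7092
  brown: (48 − 50.125)² / 50.125 = 0.0901
χ² = 7.1326 + 26.7092 + 0.0901 = 33.9319 ≈ 33.932
Degrees of freedom = 3 − 1 = 2; critical value at α = 0.01 is 9.21.
Since 33.932 > 9.21, we reject the null hypothesis — the data do not fit the 12:3:1 ratio.

33.932; not consistent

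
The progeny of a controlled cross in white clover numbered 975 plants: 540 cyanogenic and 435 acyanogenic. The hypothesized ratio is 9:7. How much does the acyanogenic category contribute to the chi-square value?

0.167

Expected counts for N = 975 under a 9:7 ratio (total parts = 16):
  cyanogenic: 975 × 9/16 = 548.4375
  acyanogenic: 975 × 7/16 = 426.5625
Contribution of acyanogenic: (435 − 426.5625)² / 426.5625 = 0.1669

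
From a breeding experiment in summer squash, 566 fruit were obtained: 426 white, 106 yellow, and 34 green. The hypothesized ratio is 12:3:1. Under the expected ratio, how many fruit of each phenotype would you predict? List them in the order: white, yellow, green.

Expected counts for N = 566 under a 12:3:1 ratio (total parts = 16):
  white: 566 × 12/16 = 424.5
  yellow: 566 × 3/16 = 106.125
  green: 566 × 1/16 = 35.375

424.5, 106.125, 35.375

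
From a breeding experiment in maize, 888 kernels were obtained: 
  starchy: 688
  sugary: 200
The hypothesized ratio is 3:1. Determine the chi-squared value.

Expected counts for N = 888 under a 3:1 ratio (total parts = 4):
  starchy: 888 × 3/4 = 666
  sugary: 888 × 1/4 = 222
χ² = Σ (O − E)² / E
  starchy: (688 − 666)² / 666 = 0.7267
  sugary: (200 − 222)² / 222 = 2.1802
χ² = 0.7267 + 2.1802 = 2.9069 ≈ 2.907

2.907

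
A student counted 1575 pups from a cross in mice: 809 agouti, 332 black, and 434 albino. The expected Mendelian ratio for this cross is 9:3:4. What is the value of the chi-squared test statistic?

15.354

Expected counts for N = 1575 under a 9:3:4 ratio (total parts = 16):
  agouti: 1575 × 9/16 = 885.9375
  black: 1575 × 3/16 = 295.3125
  albino: 1575 × 4/16 = 393.75
χ² = Σ (O − E)² / E
  agouti: (809 − 885.9375)² / 885.9375 = 6.6815
  black: (332 − 295.3125)² / 295.3125 = 4.5578
  albino: (434 − 393.75)² / 393.75 = 4.1144
χ² = 6.6815 + 4.5578 + 4.1144 = 15.3537 ≈ 15.354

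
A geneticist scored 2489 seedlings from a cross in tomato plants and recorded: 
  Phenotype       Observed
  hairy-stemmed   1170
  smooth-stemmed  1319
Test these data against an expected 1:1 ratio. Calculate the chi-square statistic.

8.920

The 1:1 ratio has 2 parts, so with N = 2489 the expected counts are:
  hairy-stemmed: 2489 × 1/2 = 1244.5
  smooth-stemmed: 2489 × 1/2 = 1244.5
χ² = Σ (O − E)² / E
  hairy-stemmed: (1170 − 1244.5)² / 1244.5 = 4.4598
  smooth-stemmed: (1319 − 1244.5)² / 1244.5 = 4.4598
χ² = 4.4598 + 4.4598 = 8.9196 ≈ 8.920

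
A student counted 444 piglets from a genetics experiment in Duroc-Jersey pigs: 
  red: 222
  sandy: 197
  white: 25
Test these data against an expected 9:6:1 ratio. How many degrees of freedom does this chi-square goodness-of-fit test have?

2

A goodness-of-fit test with 3 phenotype classes has df = 3 − 1 = 2.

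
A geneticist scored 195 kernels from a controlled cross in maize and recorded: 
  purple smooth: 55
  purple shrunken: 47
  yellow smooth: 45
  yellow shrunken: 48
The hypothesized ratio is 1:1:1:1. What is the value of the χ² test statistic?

1.164

Under the 1:1:1:1 hypothesis (Σ ratio = 4, N = 195):
  purple smooth: 195 × 1/4 = 48.75
  purple shrunken: 195 × 1/4 = 48.75
  yellow smooth: 195 × 1/4 = 48.75
  yellow shrunken: 195 × 1/4 = 48.75
χ² = Σ (O − E)² / E
  purple smooth: (55 − 48.75)² / 48.75 = 0.8013
  purple shrunken: (47 − 48.75)² / 48.75 = 0.0628
  yellow smooth: (45 − 48.75)² / 48.75 = 0.2885
  yellow shrunken: (48 − 48.75)² / 48.75 = 0.0115
χ² = 0.8013 + 0.0628 + 0.2885 + 0.0115 = 1.1641 ≈ 1.164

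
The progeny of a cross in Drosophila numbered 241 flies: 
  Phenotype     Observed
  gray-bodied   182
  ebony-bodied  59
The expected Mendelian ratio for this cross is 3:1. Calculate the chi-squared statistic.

Expected counts for N = 241 under a 3:1 ratio (total parts = 4):
  gray-bodied: 241 × 3/4 = 180.75
  ebony-bodied: 241 × 1/4 = 60.25
χ² = Σ (O − E)² / E
  gray-bodied: (182 − 180.75)² / 180.75 = 0.0086
  ebony-bodied: (59 − 60.25)² / 60.25 = 0.0259
χ² = 0.0086 + 0.0259 = 0.0345 ≈ 0.035

0.035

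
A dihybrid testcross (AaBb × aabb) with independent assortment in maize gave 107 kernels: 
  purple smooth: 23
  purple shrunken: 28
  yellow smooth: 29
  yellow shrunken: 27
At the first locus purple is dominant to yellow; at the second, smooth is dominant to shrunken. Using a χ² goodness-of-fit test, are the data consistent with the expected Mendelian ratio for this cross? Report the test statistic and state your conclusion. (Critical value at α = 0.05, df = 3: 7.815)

A dihybrid testcross with independent assortment gives a 1:1:1:1 ratio.
Expected counts for N = 107 under a 1:1:1:1 ratio (total parts = 4):
  purple smooth: 107 × 1/4 = 26.75
  purple shrunken: 107 × 1/4 = 26.75
  yellow smooth: 107 × 1/4 = 26.75
  yellow shrunken: 107 × 1/4 = 26.75
χ² = Σ (O − E)² / E
  purple smooth: (23 − 26.75)² / 26.75 = 0.5257
  purple shrunken: (28 − 26.75)² / 26.75 = 0.0584
  yellow smooth: (29 − 26.75)² / 26.75 = 0.1893
  yellow shrunken: (27 − 26.75)² / 26.75 = 0.0023
χ² = 0.5257 + 0.0584 + 0.1893 + 0.0023 = 0.7757 ≈ 0.776
Degrees of freedom = 4 − 1 = 3; critical value at α = 0.05 is 7.815.
Since 0.776 < 7.815, we fail to reject the null hypothesis — the data are consistent with the 1:1:1:1 ratio.

0.776; consistent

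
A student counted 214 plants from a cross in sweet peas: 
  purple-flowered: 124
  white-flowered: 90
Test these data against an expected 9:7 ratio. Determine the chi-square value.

0.250

Total ratio parts = 16. Expected numbers out of 214:
  purple-flowered: 214 × 9/16 = 120.375
  white-flowered: 214 × 7/16 = 93.625
χ² = Σ (O − E)² / E
  purple-flowered: (124 − 120.375)² / 120.375 = 0.1092
  white-flowered: (90 − 93.625)² / 93.625 = 0.1404
χ² = 0.1092 + 0.1404 = 0.2496 ≈ 0.250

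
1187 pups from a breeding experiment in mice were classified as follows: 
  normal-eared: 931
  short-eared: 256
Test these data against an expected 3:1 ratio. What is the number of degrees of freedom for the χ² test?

A goodness-of-fit test with 2 phenotype classes has df = 2 − 1 = 1.

1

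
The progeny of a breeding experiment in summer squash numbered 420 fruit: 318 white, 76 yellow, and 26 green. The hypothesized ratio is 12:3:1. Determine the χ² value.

The 12:3:1 ratio has 16 parts, so with N = 420 the expected counts are:
  white: 420 × 12/16 = 315
  yellow: 420 × 3/16 = 78.75
  green: 420 × 1/16 = 26.25
χ² = Σ (O − E)² / E
  white: (318 − 315)² / 315 = 0.0286
  yellow: (76 − 78.75)² / 78.75 = 0.0960
  green: (26 − 26.25)² / 26.25 = 0.0024
χ² = 0.0286 + 0.0960 + 0.0024 = 0.127

0.127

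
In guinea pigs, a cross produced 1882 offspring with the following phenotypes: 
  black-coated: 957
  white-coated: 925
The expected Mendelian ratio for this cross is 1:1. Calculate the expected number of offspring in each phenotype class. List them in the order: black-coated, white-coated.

Under the 1:1 hypothesis (Σ ratio = 2, N = 1882):
  black-coated: 1882 × 1/2 = 941
  white-coated: 1882 × 1/2 = 941

941, 941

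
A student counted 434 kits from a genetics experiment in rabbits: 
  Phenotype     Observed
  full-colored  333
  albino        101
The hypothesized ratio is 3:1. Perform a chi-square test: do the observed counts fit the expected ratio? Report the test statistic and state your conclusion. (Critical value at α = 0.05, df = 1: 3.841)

0.691; consistent

The 3:1 ratio has 4 parts, so with N = 434 the expected counts are:
  full-colored: 434 × 3/4 = 325.5
  albino: 434 × 1/4 = 108.5
χ² = Σ (O − E)² / E
  full-colored: (333 − 325.5)² / 325.5 = 0.1728
  albino: (101 − 108.5)² / 108.5 = 0.5184
χ² = 0.1728 + 0.5184 = 0.6912 ≈ 0.691
Degrees of freedom = 2 − 1 = 1; critical value at α = 0.05 is 3.841.
Since 0.691 < 3.841, we fail to reject the null hypothesis — the data are consistent with the 3:1 ratio.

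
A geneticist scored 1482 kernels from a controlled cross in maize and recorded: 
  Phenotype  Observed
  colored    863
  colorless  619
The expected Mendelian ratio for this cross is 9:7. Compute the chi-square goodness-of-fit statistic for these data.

2.366

Under the 9:7 hypothesis (Σ ratio = 16, N = 1482):
  colored: 1482 × 9/16 = 833.625
  colorless: 1482 × 7/16 = 648.375
χ² = Σ (O − E)² / E
  colored: (863 − 833.625)² / 833.625 = 1.0351
  colorless: (619 − 648.375)² / 648.375 = 1.3309
χ² = 1.0351 + 1.3309 = 2.366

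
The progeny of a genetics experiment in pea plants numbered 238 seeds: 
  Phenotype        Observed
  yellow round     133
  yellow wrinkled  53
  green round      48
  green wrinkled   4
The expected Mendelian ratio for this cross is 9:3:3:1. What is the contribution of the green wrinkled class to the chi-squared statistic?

Total ratio parts = 16. Expected numbers out of 238:
  yellow round: 238 × 9/16 = 133.875
  yellow wrinkled: 238 × 3/16 = 44.625
  green round: 238 × 3/16 = 44.625
  green wrinkled: 238 × 1/16 = 14.875
Contribution of green wrinkled: (4 − 14.875)² / 14.875 = 7.9506

7.951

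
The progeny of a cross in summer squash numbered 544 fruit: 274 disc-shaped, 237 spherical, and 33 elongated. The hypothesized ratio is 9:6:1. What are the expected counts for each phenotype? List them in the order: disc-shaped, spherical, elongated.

The 9:6:1 ratio has 16 parts, so with N = 544 the expected counts are:
  disc-shaped: 544 × 9/16 = 306
  spherical: 544 × 6/16 = 204
  elongated: 544 × 1/16 = 34

306, 204, 34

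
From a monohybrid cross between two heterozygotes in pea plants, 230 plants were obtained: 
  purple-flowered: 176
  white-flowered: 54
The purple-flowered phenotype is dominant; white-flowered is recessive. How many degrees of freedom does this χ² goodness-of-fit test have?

For a monohybrid cross between heterozygotes with complete dominance, the expected phenotypic ratio is 3:1.
A goodness-of-fit test with 2 phenotype classes has df = 2 − 1 = 1.

1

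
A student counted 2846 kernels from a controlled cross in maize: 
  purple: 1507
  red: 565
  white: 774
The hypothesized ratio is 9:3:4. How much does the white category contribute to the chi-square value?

5.490

Expected counts for N = 2846 under a 9:3:4 ratio (total parts = 16):
  purple: 2846 × 9/16 = 1600.875
  red: 2846 × 3/16 = 533.625
  white: 2846 × 4/16 = 711.5
Contribution of white: (774 − 711.5)² / 711.5 = 5.4902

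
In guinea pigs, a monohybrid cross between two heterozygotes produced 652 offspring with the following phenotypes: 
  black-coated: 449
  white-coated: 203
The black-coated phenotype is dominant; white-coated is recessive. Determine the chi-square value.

13.088

For a monohybrid cross between heterozygotes with complete dominance, the expected phenotypic ratio is 3:1.
Total ratio parts = 4. Expected numbers out of 652:
  black-coated: 652 × 3/4 = 489
  white-coated: 652 × 1/4 = 163
χ² = Σ (O − E)² / E
  black-coated: (449 − 489)² / 489 = 3.2720
  white-coated: (203 − 163)² / 163 = 9.8160
χ² = 3.2720 + 9.8160 = 13.088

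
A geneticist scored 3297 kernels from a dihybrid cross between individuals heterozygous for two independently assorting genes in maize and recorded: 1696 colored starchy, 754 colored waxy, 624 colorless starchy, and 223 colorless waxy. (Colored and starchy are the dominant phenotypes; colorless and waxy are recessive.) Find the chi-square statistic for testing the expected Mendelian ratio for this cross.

A dihybrid F₂ with independent assortment and complete dominance at both loci gives a 9:3:3:1 phenotypic ratio.
Expected counts for N = 3297 under a 9:3:3:1 ratio (total parts = 16):
  colored starchy: 3297 × 9/16 = 1854.5625
  colored waxy: 3297 × 3/16 = 618.1875
  colorless starchy: 3297 × 3/16 = 618.1875
  colorless waxy: 3297 × 1/16 = 206.0625
χ² = Σ (O − E)² / E
  colored starchy: (1696 − 1854.5625)² / 1854.5625 = 13.5569
  colored waxy: (754 − 618.1875)² / 618.1875 = 29.8373
  colorless starchy: (624 − 618.1875)² / 618.1875 = 0.0547
  colorless waxy: (223 − 206.0625)² / 206.0625 = 1.3922
χ² = 13.5569 + 29.8373 + 0.0547 + 1.3922 = 44.8411 ≈ 44.841

44.841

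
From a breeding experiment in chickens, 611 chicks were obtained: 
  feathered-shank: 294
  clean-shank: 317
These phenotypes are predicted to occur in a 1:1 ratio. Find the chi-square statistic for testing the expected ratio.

Expected counts for N = 611 under a 1:1 ratio (total parts = 2):
  feathered-shank: 611 × 1/2 = 305.5
  clean-shank: 611 × 1/2 = 305.5
χ² = Σ (O − E)² / E
  feathered-shank: (294 − 305.5)² / 305.5 = 0.4329
  clean-shank: (317 − 305.5)² / 305.5 = 0.4329
χ² = 0.4329 + 0.4329 = 0.8658 ≈ 0.866

0.866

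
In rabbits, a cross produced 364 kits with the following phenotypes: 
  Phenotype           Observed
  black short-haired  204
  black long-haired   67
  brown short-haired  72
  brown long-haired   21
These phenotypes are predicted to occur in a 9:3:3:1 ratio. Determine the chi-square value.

0.366

Total ratio parts = 16. Expected numbers out of 364:
  black short-haired: 364 × 9/16 = 204.75
  black long-haired: 364 × 3/16 = 68.25
  brown short-haired: 364 × 3/16 = 68.25
  brown long-haired: 364 × 1/16 = 22.75
χ² = Σ (O − E)² / E
  black short-haired: (204 − 204.75)² / 204.75 = 0.0027
  black long-haired: (67 − 68.25)² / 68.25 = 0.0229
  brown short-haired: (72 − 68.25)² / 68.25 = 0.2060
  brown long-haired: (21 − 22.75)² / 22.75 = 0.1346
χ² = 0.0027 + 0.0229 + 0.2060 + 0.1346 = 0.3662 ≈ 0.366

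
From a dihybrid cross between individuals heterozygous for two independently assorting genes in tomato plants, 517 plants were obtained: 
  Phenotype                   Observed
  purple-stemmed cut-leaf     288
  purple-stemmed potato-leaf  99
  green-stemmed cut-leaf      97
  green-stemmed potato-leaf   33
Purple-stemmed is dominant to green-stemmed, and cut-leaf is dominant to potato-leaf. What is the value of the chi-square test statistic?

0.086

A dihybrid F₂ with independent assortment and complete dominance at both loci gives a 9:3:3:1 phenotypic ratio.
Under the 9:3:3:1 hypothesis (Σ ratio = 16, N = 517):
  purple-stemmed cut-leaf: 517 × 9/16 = 290.8125
  purple-stemmed potato-leaf: 517 × 3/16 = 96.9375
  green-stemmed cut-leaf: 517 × 3/16 = 96.9375
  green-stemmed potato-leaf: 517 × 1/16 = 32.3125
χ² = Σ (O − E)² / E
  purple-stemmed cut-leaf: (288 − 290.8125)² / 290.8125 = 0.0272
  purple-stemmed potato-leaf: (99 − 96.9375)² / 96.9375 = 0.0439
  green-stemmed cut-leaf: (97 − 96.9375)² / 96.9375 = 0.0000
  green-stemmed potato-leaf: (33 − 32.3125)² / 32.3125 = 0.0146
χ² = 0.0272 + 0.0439 + 0.0000 + 0.0146 = 0.0857 ≈ 0.086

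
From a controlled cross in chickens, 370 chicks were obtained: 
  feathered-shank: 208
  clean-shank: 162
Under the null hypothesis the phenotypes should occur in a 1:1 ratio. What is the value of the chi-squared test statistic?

5.719

The 1:1 ratio has 2 parts, so with N = 370 the expected counts are:
  feathered-shank: 370 × 1/2 = 185
  clean-shank: 370 × 1/2 = 185
χ² = Σ (O − E)² / E
  feathered-shank: (208 − 185)² / 185 = 2.8595
  clean-shank: (162 − 185)² / 185 = 2.8595
χ² = 2.8595 + 2.8595 = 5.719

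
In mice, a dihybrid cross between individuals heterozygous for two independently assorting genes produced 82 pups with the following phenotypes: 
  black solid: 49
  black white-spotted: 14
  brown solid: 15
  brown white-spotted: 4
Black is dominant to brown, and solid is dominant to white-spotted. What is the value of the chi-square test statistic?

A dihybrid F₂ with independent assortment and complete dominance at both loci gives a 9:3:3:1 phenotypic ratio.
Total ratio parts = 16. Expected numbers out of 82:
  black solid: 82 × 9/16 = 46.125
  black white-spotted: 82 × 3/16 = 15.375
  brown solid: 82 × 3/16 = 15.375
  brown white-spotted: 82 × 1/16 = 5.125
χ² = Σ (O − E)² / E
  black solid: (49 − 46.125)² / 46.125 = 0.1792
  black white-spotted: (14 − 15.375)² / 15.375 = 0.1230
  brown solid: (15 − 15.375)² / 15.375 = 0.0091
  brown white-spotted: (4 − 5.125)² / 5.125 = 0.2470
χ² = 0.1792 + 0.1230 + 0.0091 + 0.2470 = 0.5583 ≈ 0.558

0.558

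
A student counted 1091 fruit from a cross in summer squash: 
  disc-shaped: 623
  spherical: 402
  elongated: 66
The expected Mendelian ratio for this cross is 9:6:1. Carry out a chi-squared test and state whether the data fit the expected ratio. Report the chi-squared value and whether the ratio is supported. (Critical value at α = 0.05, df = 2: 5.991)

0.336; consistent

Under the 9:6:1 hypothesis (Σ ratio = 16, N = 1091):
  disc-shaped: 1091 × 9/16 = 613.6875
  spherical: 1091 × 6/16 = 409.125
  elongated: 1091 × 1/16 = 68.1875
χ² = Σ (O − E)² / E
  disc-shaped: (623 − 613.6875)² / 613.6875 = 0.1413
  spherical: (402 − 409.125)² / 409.125 = 0.1241
  elongated: (66 − 68.1875)² / 68.1875 = 0.0702
χ² = 0.1413 + 0.1241 + 0.0702 = 0.3356 ≈ 0.336
Degrees of freedom = 3 − 1 = 2; critical value at α = 0.05 is 5.991.
Since 0.336 < 5.991, we fail to reject the null hypothesis — the data are consistent with the 9:6:1 ratio.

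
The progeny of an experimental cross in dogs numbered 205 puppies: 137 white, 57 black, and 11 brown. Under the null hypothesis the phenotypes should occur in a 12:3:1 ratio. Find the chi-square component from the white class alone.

Under the 12:3:1 hypothesis (Σ ratio = 16, N = 205):
  white: 205 × 12/16 = 153.75
  black: 205 × 3/16 = 38.4375
  brown: 205 × 1/16 = 12.8125
Contribution of white: (137 − 153.75)² / 153.75 = 1.8248

1.825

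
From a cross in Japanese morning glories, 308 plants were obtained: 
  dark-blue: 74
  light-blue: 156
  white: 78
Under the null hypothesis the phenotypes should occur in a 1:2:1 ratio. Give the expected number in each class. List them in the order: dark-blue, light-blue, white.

77, 154, 77

Total ratio parts = 4. Expected numbers out of 308:
  dark-blue: 308 × 1/4 = 77
  light-blue: 308 × 2/4 = 154
  white: 308 × 1/4 = 77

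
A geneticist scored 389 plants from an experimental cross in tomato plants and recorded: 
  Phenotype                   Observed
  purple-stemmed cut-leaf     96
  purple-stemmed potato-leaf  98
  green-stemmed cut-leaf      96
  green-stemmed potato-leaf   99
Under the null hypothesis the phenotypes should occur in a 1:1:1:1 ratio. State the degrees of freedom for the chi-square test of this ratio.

3

A goodness-of-fit test with 4 phenotype classes has df = 4 − 1 = 3.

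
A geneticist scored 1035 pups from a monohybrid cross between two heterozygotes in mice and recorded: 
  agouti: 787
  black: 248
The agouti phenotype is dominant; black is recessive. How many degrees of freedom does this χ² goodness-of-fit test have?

1

For a monohybrid cross between heterozygotes with complete dominance, the expected phenotypic ratio is 3:1.
A goodness-of-fit test with 2 phenotype classes has df = 2 − 1 = 1.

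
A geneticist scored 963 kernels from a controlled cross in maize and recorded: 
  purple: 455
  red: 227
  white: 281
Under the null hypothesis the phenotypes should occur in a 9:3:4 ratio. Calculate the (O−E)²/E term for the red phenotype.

11.943

Under the 9:3:4 hypothesis (Σ ratio = 16, N = 963):
  purple: 963 × 9/16 = 541.6875
  red: 963 × 3/16 = 180.5625
  white: 963 × 4/16 = 240.75
Contribution of red: (227 − 180.5625)² / 180.5625 = 11.9429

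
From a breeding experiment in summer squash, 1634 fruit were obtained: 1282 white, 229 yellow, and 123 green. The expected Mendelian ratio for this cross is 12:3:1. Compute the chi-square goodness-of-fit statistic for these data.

Under the 12:3:1 hypothesis (Σ ratio = 16, N = 1634):
  white: 1634 × 12/16 = 1225.5
  yellow: 1634 × 3/16 = 306.375
  green: 1634 × 1/16 = 102.125
χ² = Σ (O − E)² / E
  white: (1282 − 1225.5)² / 1225.5 = 2.6049
  yellow: (229 − 306.375)² / 306.375 = 19.5411
  green: (123 − 102.125)² / 102.125 = 4.2670
χ² = 2.6049 + 19.5411 + 4.2670 = 26.413

26.413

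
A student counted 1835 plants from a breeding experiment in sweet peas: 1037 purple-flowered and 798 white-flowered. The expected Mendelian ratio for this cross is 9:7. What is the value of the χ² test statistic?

0.051

Total ratio parts = 16. Expected numbers out of 1835:
  purple-flowered: 1835 × 9/16 = 1032.1875
  white-flowered: 1835 × 7/16 = 802.8125
χ² = Σ (O − E)² / E
  purple-flowered: (1037 − 1032.1875)² / 1032.1875 = 0.0224
  white-flowered: (798 − 802.8125)² / 802.8125 = 0.0288
χ² = 0.0224 + 0.0288 = 0.0512 ≈ 0.051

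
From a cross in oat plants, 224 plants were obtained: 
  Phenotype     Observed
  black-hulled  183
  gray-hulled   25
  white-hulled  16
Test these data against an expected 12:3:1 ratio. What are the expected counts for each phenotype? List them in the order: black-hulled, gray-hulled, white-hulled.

168, 42, 14

Under the 12:3:1 hypothesis (Σ ratio = 16, N = 224):
  black-hulled: 224 × 12/16 = 168
  gray-hulled: 224 × 3/16 = 42
  white-hulled: 224 × 1/16 = 14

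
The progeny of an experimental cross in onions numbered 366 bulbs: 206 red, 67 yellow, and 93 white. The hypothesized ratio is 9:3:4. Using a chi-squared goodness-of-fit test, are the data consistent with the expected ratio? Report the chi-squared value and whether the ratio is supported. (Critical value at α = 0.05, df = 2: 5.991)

Expected counts for N = 366 under a 9:3:4 ratio (total parts = 16):
  red: 366 × 9/16 = 205.875
  yellow: 366 × 3/16 = 68.625
  white: 366 × 4/16 = 91.5
χ² = Σ (O − E)² / E
  red: (206 − 205.875)² / 205.875 = 0.0001
  yellow: (67 − 68.625)² / 68.625 = 0.0385
  white: (93 − 91.5)² / 91.5 = 0.0246
χ² = 0.0001 + 0.0385 + 0.0246 = 0.0632 ≈ 0.063
Degrees of freedom = 3 − 1 = 2; critical value at α = 0.05 is 5.991.
Since 0.063 < 5.991, we fail to reject the null hypothesis — the data are consistent with the 9:3:4 ratio.

0.063; consistent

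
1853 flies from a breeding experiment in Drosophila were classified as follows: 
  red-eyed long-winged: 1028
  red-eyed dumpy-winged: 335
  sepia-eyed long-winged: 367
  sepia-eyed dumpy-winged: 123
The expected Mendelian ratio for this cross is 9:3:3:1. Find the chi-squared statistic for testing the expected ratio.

Total ratio parts = 16. Expected numbers out of 1853:
  red-eyed long-winged: 1853 × 9/16 = 1042.3125
  red-eyed dumpy-winged: 1853 × 3/16 = 347.4375
  sepia-eyed long-winged: 1853 × 3/16 = 347.4375
  sepia-eyed dumpy-winged: 1853 × 1/16 = 115.8125
χ² = Σ (O − E)² / E
  red-eyed long-winged: (1028 − 1042.3125)² / 1042.3125 = 0.1965
  red-eyed dumpy-winged: (335 − 347.4375)² / 347.4375 = 0.4452
  sepia-eyed long-winged: (367 − 347.4375)² / 347.4375 = 1.1015
  sepia-eyed dumpy-winged: (123 − 115.8125)² / 115.8125 = 0.4461
χ² = 0.1965 + 0.4452 + 1.1015 + 0.4461 = 2.1893 ≈ 2.189

2.189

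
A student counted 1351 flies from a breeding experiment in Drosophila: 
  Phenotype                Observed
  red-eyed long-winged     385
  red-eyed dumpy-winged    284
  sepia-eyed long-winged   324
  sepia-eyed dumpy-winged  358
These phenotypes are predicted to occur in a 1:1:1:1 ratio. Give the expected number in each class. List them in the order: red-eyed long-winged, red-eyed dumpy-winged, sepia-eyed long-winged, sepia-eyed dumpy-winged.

Under the 1:1:1:1 hypothesis (Σ ratio = 4, N = 1351):
  red-eyed long-winged: 1351 × 1/4 = 337.75
  red-eyed dumpy-winged: 1351 × 1/4 = 337.75
  sepia-eyed long-winged: 1351 × 1/4 = 337.75
  sepia-eyed dumpy-winged: 1351 × 1/4 = 337.75

337.75, 337.75, 337.75, 337.75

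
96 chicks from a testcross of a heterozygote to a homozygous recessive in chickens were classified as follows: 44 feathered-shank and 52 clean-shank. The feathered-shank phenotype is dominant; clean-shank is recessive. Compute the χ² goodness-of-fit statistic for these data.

0.667

A testcross of a heterozygote (Aa × aa) gives a 1:1 phenotypic ratio.
The 1:1 ratio has 2 parts, so with N = 96 the expected counts are:
  feathered-shank: 96 × 1/2 = 48
  clean-shank: 96 × 1/2 = 48
χ² = Σ (O − E)² / E
  feathered-shank: (44 − 48)² / 48 = 0.3333
  clean-shank: (52 − 48)² / 48 = 0.3333
χ² = 0.3333 + 0.3333 = 0.6666 ≈ 0.667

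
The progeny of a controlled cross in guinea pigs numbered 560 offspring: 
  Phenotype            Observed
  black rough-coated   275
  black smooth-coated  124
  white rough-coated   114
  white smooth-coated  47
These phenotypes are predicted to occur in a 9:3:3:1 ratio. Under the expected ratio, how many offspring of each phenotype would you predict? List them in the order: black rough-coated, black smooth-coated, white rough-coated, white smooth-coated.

The 9:3:3:1 ratio has 16 parts, so with N = 560 the expected counts are:
  black rough-coated: 560 × 9/16 = 315
  black smooth-coated: 560 × 3/16 = 105
  white rough-coated: 560 × 3/16 = 105
  white smooth-coated: 560 × 1/16 = 35

315, 105, 105, 35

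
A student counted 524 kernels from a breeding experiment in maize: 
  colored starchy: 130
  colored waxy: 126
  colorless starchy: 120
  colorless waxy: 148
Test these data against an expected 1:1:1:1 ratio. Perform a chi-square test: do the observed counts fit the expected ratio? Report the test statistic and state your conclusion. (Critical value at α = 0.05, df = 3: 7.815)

Total ratio parts = 4. Expected numbers out of 524:
  colored starchy: 524 × 1/4 = 131
  colored waxy: 524 × 1/4 = 131
  colorless starchy: 524 × 1/4 = 131
  colorless waxy: 524 × 1/4 = 131
χ² = Σ (O − E)² / E
  colored starchy: (130 − 131)² / 131 = 0.0076
  colored waxy: (126 − 131)² / 131 = 0.1908
  colorless starchy: (120 − 131)² / 131 = 0.9237
  colorless waxy: (148 − 131)² / 131 = 2.2061
χ² = 0.0076 + 0.1908 + 0.9237 + 2.2061 = 3.3282 ≈ 3.328
Degrees of freedom = 4 − 1 = 3; critical value at α = 0.05 is 7.815.
Since 3.328 < 7.815, we fail to reject the null hypothesis — the data are consistent with the 1:1:1:1 ratio.

3.328; consistent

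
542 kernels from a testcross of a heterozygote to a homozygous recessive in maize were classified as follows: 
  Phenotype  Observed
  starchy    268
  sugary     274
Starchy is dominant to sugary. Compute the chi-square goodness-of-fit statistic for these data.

A testcross of a heterozygote (Aa × aa) gives a 1:1 phenotypic ratio.
Total ratio parts = 2. Expected numbers out of 542:
  starchy: 542 × 1/2 = 271
  sugary: 542 × 1/2 = 271
χ² = Σ (O − E)² / E
  starchy: (268 − 271)² / 271 = 0.0332
  sugary: (274 − 271)² / 271 = 0.0332
χ² = 0.0332 + 0.0332 = 0.0664 ≈ 0.066

0.066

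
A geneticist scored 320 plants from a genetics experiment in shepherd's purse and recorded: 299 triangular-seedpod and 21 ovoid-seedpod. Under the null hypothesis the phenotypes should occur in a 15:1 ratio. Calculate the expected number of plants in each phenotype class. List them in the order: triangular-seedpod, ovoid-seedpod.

300, 20

Under the 15:1 hypothesis (Σ ratio = 16, N = 320):
  triangular-seedpod: 320 × 15/16 = 300
  ovoid-seedpod: 320 × 1/16 = 20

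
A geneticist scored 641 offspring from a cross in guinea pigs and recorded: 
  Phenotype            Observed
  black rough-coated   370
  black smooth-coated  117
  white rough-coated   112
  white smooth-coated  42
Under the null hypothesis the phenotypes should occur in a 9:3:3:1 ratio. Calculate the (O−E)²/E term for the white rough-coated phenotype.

0.558

Total ratio parts = 16. Expected numbers out of 641:
  black rough-coated: 641 × 9/16 = 360.5625
  black smooth-coated: 641 × 3/16 = 120.1875
  white rough-coated: 641 × 3/16 = 120.1875
  white smooth-coated: 641 × 1/16 = 40.0625
Contribution of white rough-coated: (112 − 120.1875)² / 120.1875 = 0.5578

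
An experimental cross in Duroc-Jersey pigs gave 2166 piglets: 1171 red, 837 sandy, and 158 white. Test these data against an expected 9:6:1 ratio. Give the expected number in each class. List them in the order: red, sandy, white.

Total ratio parts = 16. Expected numbers out of 2166:
  red: 2166 × 9/16 = 1218.375
  sandy: 2166 × 6/16 = 812.25
  white: 2166 × 1/16 = 135.375

1218.375, 812.25, 135.375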